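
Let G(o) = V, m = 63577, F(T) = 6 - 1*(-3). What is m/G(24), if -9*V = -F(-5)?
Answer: 63577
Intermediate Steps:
F(T) = 9 (F(T) = 6 + 3 = 9)
V = 1 (V = -(-1)*9/9 = -⅑*(-9) = 1)
G(o) = 1
m/G(24) = 63577/1 = 63577*1 = 63577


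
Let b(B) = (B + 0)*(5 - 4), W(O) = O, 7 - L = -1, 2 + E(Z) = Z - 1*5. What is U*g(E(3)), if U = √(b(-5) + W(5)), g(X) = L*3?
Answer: 0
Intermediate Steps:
E(Z) = -7 + Z (E(Z) = -2 + (Z - 1*5) = -2 + (Z - 5) = -2 + (-5 + Z) = -7 + Z)
L = 8 (L = 7 - 1*(-1) = 7 + 1 = 8)
b(B) = B (b(B) = B*1 = B)
g(X) = 24 (g(X) = 8*3 = 24)
U = 0 (U = √(-5 + 5) = √0 = 0)
U*g(E(3)) = 0*24 = 0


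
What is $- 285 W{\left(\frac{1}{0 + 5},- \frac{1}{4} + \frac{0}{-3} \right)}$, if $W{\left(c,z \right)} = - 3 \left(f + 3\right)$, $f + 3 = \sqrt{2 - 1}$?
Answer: $855$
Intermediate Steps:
$f = -2$ ($f = -3 + \sqrt{2 - 1} = -3 + \sqrt{1} = -3 + 1 = -2$)
$W{\left(c,z \right)} = -3$ ($W{\left(c,z \right)} = - 3 \left(-2 + 3\right) = \left(-3\right) 1 = -3$)
$- 285 W{\left(\frac{1}{0 + 5},- \frac{1}{4} + \frac{0}{-3} \right)} = \left(-285\right) \left(-3\right) = 855$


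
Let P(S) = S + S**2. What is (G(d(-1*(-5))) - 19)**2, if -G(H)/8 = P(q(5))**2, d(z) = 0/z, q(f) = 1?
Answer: 2601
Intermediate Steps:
d(z) = 0
G(H) = -32 (G(H) = -8*(1 + 1)**2 = -8*(1*2)**2 = -8*2**2 = -8*4 = -32)
(G(d(-1*(-5))) - 19)**2 = (-32 - 19)**2 = (-51)**2 = 2601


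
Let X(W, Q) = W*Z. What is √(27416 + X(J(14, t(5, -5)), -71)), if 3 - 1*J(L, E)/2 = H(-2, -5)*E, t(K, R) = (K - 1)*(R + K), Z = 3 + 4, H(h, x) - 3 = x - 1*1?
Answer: √27458 ≈ 165.70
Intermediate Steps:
H(h, x) = 2 + x (H(h, x) = 3 + (x - 1*1) = 3 + (x - 1) = 3 + (-1 + x) = 2 + x)
Z = 7
t(K, R) = (-1 + K)*(K + R)
J(L, E) = 6 + 6*E (J(L, E) = 6 - 2*(2 - 5)*E = 6 - (-6)*E = 6 + 6*E)
X(W, Q) = 7*W (X(W, Q) = W*7 = 7*W)
√(27416 + X(J(14, t(5, -5)), -71)) = √(27416 + 7*(6 + 6*(5² - 1*5 - 1*(-5) + 5*(-5)))) = √(27416 + 7*(6 + 6*(25 - 5 + 5 - 25))) = √(27416 + 7*(6 + 6*0)) = √(27416 + 7*(6 + 0)) = √(27416 + 7*6) = √(27416 + 42) = √27458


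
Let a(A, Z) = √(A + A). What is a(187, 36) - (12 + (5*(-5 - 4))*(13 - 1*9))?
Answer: 168 + √374 ≈ 187.34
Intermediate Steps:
a(A, Z) = √2*√A (a(A, Z) = √(2*A) = √2*√A)
a(187, 36) - (12 + (5*(-5 - 4))*(13 - 1*9)) = √2*√187 - (12 + (5*(-5 - 4))*(13 - 1*9)) = √374 - (12 + (5*(-9))*(13 - 9)) = √374 - (12 - 45*4) = √374 - (12 - 180) = √374 - 1*(-168) = √374 + 168 = 168 + √374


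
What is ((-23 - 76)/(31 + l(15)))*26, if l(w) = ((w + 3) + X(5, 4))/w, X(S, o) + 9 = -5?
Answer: -38610/469 ≈ -82.324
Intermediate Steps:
X(S, o) = -14 (X(S, o) = -9 - 5 = -14)
l(w) = (-11 + w)/w (l(w) = ((w + 3) - 14)/w = ((3 + w) - 14)/w = (-11 + w)/w)
((-23 - 76)/(31 + l(15)))*26 = ((-23 - 76)/(31 + (-11 + 15)/15))*26 = (-99/(31 + (1/15)*4))*26 = (-99/(31 + 4/15))*26 = (-99/(469/15))*26 = ((15/469)*(-99))*26 = -1485/469*26 = -38610/469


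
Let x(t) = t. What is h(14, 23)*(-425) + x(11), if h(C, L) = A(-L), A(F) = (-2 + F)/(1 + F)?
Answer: -10383/22 ≈ -471.95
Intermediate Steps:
A(F) = (-2 + F)/(1 + F)
h(C, L) = (-2 - L)/(1 - L)
h(14, 23)*(-425) + x(11) = ((2 + 23)/(-1 + 23))*(-425) + 11 = (25/22)*(-425) + 11 = -10625/22 + 11 = -10383/22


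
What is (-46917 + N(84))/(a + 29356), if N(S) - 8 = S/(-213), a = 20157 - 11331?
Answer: -3330567/2710922 ≈ -1.2286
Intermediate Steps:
a = 8826
N(S) = 8 - S/213 (N(S) = 8 + S/(-213) = 8 + S*(-1/213) = 8 - S/213)
(-46917 + N(84))/(a + 29356) = (-46917 + (8 - 1/213*84))/(8826 + 29356) = (-46917 + (8 - 28/71))/38182 = (-46917 + 540/71)*(1/38182) = -3330567/71*1/38182 = -3330567/2710922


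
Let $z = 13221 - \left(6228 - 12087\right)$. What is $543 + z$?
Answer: $19623$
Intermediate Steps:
$z = 19080$ ($z = 13221 - \left(6228 - 12087\right) = 13221 - -5859 = 13221 + 5859 = 19080$)
$543 + z = 543 + 19080 = 19623$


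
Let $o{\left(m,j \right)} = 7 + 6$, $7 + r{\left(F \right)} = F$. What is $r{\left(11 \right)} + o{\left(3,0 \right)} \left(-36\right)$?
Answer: $-464$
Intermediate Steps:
$r{\left(F \right)} = -7 + F$
$o{\left(m,j \right)} = 13$
$r{\left(11 \right)} + o{\left(3,0 \right)} \left(-36\right) = \left(-7 + 11\right) + 13 \left(-36\right) = 4 - 468 = -464$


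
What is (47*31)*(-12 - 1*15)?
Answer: -39339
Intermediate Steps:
(47*31)*(-12 - 1*15) = 1457*(-12 - 15) = 1457*(-27) = -39339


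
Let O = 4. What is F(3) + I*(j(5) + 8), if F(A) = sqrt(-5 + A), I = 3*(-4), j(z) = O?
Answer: -144 + I*sqrt(2) ≈ -144.0 + 1.4142*I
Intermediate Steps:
j(z) = 4
I = -12
F(3) + I*(j(5) + 8) = sqrt(-5 + 3) - 12*(4 + 8) = sqrt(-2) - 12*12 = I*sqrt(2) - 144 = -144 + I*sqrt(2)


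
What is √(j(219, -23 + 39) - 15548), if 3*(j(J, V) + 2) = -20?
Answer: I*√140010/3 ≈ 124.73*I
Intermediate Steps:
j(J, V) = -26/3 (j(J, V) = -2 + (⅓)*(-20) = -2 - 20/3 = -26/3)
√(j(219, -23 + 39) - 15548) = √(-26/3 - 15548) = √(-46670/3) = I*√140010/3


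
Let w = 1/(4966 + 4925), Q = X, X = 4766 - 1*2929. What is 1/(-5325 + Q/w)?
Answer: 1/18164442 ≈ 5.5053e-8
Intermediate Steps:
X = 1837 (X = 4766 - 2929 = 1837)
Q = 1837
w = 1/9891 ≈ 0.00010110
1/(-5325 + Q/w) = 1/(-5325 + 1837/(1/9891)) = 1/(-5325 + 1837*9891) = 1/(-5325 + 18169767) = 1/18164442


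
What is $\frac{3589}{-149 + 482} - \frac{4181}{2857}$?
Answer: $\frac{239500}{25713} \approx 9.3144$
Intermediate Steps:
$\frac{3589}{-149 + 482} - \frac{4181}{2857} = \frac{3589}{333} - \frac{4181}{2857} = 3589 \cdot \frac{1}{333} - \frac{4181}{2857} = \frac{97}{9} - \frac{4181}{2857} = \frac{239500}{25713}$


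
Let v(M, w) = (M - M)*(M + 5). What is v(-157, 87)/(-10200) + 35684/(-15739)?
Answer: -35684/15739 ≈ -2.2672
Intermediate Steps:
v(M, w) = 0 (v(M, w) = 0*(5 + M) = 0)
v(-157, 87)/(-10200) + 35684/(-15739) = 0/(-10200) + 35684/(-15739) = 0*(-1/10200) + 35684*(-1/15739) = 0 - 35684/15739 = -35684/15739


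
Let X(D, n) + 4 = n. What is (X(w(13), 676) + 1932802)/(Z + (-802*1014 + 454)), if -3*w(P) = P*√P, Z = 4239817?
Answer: 1933474/3427043 ≈ 0.56418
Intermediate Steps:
w(P) = -P^(3/2)/3 (w(P) = -P*√P/3 = -P^(3/2)/3)
X(D, n) = -4 + n
(X(w(13), 676) + 1932802)/(Z + (-802*1014 + 454)) = ((-4 + 676) + 1932802)/(4239817 + (-802*1014 + 454)) = (672 + 1932802)/(4239817 + (-813228 + 454)) = 1933474/(4239817 - 812774) = 1933474/3427043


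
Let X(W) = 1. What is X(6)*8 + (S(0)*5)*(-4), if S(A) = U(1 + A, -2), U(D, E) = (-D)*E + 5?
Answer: -132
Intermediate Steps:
U(D, E) = 5 - D*E (U(D, E) = -D*E + 5 = 5 - D*E)
S(A) = 7 + 2*A (S(A) = 5 - 1*(1 + A)*(-2) = 5 + (2 + 2*A) = 7 + 2*A)
X(6)*8 + (S(0)*5)*(-4) = 1*8 + ((7 + 2*0)*5)*(-4) = 8 + ((7 + 0)*5)*(-4) = 8 + (7*5)*(-4) = 8 + 35*(-4) = 8 - 140 = -132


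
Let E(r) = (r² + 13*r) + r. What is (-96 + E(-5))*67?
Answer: -9447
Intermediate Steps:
E(r) = r² + 14*r
(-96 + E(-5))*67 = (-96 - 5*(14 - 5))*67 = (-96 - 5*9)*67 = (-96 - 45)*67 = -141*67 = -9447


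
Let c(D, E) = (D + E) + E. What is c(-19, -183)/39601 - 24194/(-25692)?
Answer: 474107587/508714446 ≈ 0.93197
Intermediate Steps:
c(D, E) = D + 2*E
c(-19, -183)/39601 - 24194/(-25692) = (-19 + 2*(-183))/39601 - 24194/(-25692) = (-19 - 366)*(1/39601) - 24194*(-1/25692) = -385*1/39601 + 12097/12846 = -385/39601 + 12097/12846 = 474107587/508714446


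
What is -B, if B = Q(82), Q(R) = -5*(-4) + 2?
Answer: -22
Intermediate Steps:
Q(R) = 22 (Q(R) = 20 + 2 = 22)
B = 22
-B = -1*22 = -22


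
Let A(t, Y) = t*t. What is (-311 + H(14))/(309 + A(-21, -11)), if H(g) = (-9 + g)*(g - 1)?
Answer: -41/125 ≈ -0.32800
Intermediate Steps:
A(t, Y) = t²
H(g) = (-1 + g)*(-9 + g) (H(g) = (-9 + g)*(-1 + g) = (-1 + g)*(-9 + g))
(-311 + H(14))/(309 + A(-21, -11)) = (-311 + (9 + 14² - 10*14))/(309 + (-21)²) = (-311 + (9 + 196 - 140))/(309 + 441) = (-311 + 65)/750 = -246*1/750 = -41/125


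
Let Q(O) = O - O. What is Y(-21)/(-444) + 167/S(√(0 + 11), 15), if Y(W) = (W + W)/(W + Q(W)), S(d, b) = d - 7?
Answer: -64889/2109 - 167*√11/38 ≈ -45.343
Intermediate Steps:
Q(O) = 0
S(d, b) = -7 + d
Y(W) = 2 (Y(W) = (W + W)/(W + 0) = (2*W)/W = 2)
Y(-21)/(-444) + 167/S(√(0 + 11), 15) = 2/(-444) + 167/(-7 + √(0 + 11)) = 2*(-1/444) + 167/(-7 + √11) = -1/222 + 167/(-7 + √11)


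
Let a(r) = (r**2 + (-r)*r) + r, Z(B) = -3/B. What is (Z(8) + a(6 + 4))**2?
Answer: 5929/64 ≈ 92.641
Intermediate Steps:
a(r) = r (a(r) = (r**2 - r**2) + r = 0 + r = r)
(Z(8) + a(6 + 4))**2 = (-3/8 + (6 + 4))**2 = (-3*1/8 + 10)**2 = (-3/8 + 10)**2 = (77/8)**2 = 5929/64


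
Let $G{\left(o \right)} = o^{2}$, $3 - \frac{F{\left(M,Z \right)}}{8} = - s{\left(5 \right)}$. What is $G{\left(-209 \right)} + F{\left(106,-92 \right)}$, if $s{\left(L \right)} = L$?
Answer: $43745$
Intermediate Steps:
$F{\left(M,Z \right)} = 64$ ($F{\left(M,Z \right)} = 24 - 8 \left(\left(-1\right) 5\right) = 24 - -40 = 24 + 40 = 64$)
$G{\left(-209 \right)} + F{\left(106,-92 \right)} = \left(-209\right)^{2} + 64 = 43681 + 64 = 43745$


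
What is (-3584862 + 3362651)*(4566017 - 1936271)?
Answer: -584358488406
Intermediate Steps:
(-3584862 + 3362651)*(4566017 - 1936271) = -222211*2629746 = -584358488406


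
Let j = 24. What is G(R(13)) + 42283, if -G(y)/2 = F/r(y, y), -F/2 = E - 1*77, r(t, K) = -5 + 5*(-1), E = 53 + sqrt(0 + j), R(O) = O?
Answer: 211463/5 - 4*sqrt(6)/5 ≈ 42291.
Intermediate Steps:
E = 53 + 2*sqrt(6) (E = 53 + sqrt(0 + 24) = 53 + sqrt(24) = 53 + 2*sqrt(6) ≈ 57.899)
r(t, K) = -10 (r(t, K) = -5 - 5 = -10)
F = 48 - 4*sqrt(6) (F = -2*((53 + 2*sqrt(6)) - 1*77) = -2*((53 + 2*sqrt(6)) - 77) = -2*(-24 + 2*sqrt(6)) = 48 - 4*sqrt(6) ≈ 38.202)
G(y) = 48/5 - 4*sqrt(6)/5 (G(y) = -2*(48 - 4*sqrt(6))/(-10) = -2*(48 - 4*sqrt(6))*(-1)/10 = -2*(-24/5 + 2*sqrt(6)/5) = 48/5 - 4*sqrt(6)/5)
G(R(13)) + 42283 = (48/5 - 4*sqrt(6)/5) + 42283 = 211463/5 - 4*sqrt(6)/5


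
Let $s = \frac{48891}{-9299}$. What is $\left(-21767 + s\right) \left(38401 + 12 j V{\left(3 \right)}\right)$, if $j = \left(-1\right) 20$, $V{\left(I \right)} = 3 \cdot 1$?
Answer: $- \frac{7628903700544}{9299} \approx -8.204 \cdot 10^{8}$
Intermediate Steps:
$V{\left(I \right)} = 3$
$s = - \frac{48891}{9299}$ ($s = 48891 \left(- \frac{1}{9299}\right) = - \frac{48891}{9299} \approx -5.2577$)
$j = -20$
$\left(-21767 + s\right) \left(38401 + 12 j V{\left(3 \right)}\right) = \left(-21767 - \frac{48891}{9299}\right) \left(38401 + 12 \left(-20\right) 3\right) = - \frac{202460224 \left(38401 - 720\right)}{9299} = \left(- \frac{202460224}{9299}\right) 37681 = - \frac{7628903700544}{9299}$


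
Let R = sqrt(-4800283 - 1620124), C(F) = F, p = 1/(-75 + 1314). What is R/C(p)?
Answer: 1239*I*sqrt(6420407) ≈ 3.1394e+6*I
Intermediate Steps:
p = 1/1239 ≈ 0.00080710
R = I*sqrt(6420407) (R = sqrt(-6420407) = I*sqrt(6420407) ≈ 2533.9*I)
R/C(p) = (I*sqrt(6420407))/(1/1239) = (I*sqrt(6420407))*1239 = 1239*I*sqrt(6420407)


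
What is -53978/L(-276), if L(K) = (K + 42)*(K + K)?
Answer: -26989/64584 ≈ -0.41789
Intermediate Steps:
L(K) = 2*K*(42 + K) (L(K) = (42 + K)*(2*K) = 2*K*(42 + K))
-53978/L(-276) = -53978*(-1/(552*(42 - 276))) = -53978/(2*(-276)*(-234)) = -53978/129168 = -53978*1/129168 = -26989/64584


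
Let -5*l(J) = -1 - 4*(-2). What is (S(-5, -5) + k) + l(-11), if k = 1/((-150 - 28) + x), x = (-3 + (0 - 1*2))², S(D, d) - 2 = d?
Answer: -3371/765 ≈ -4.4065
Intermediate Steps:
S(D, d) = 2 + d
l(J) = -7/5 (l(J) = -(-1 - 4*(-2))/5 = -(-1 + 8)/5 = -⅕*7 = -7/5)
x = 25 (x = (-3 + (0 - 2))² = (-3 - 2)² = (-5)² = 25)
k = -1/153 (k = 1/((-150 - 28) + 25) = 1/(-178 + 25) = 1/(-153) = -1/153 ≈ -0.0065359)
(S(-5, -5) + k) + l(-11) = ((2 - 5) - 1/153) - 7/5 = (-3 - 1/153) - 7/5 = -460/153 - 7/5 = -3371/765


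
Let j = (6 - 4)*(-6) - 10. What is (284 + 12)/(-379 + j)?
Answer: -296/401 ≈ -0.73815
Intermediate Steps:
j = -22 (j = 2*(-6) - 10 = -12 - 10 = -22)
(284 + 12)/(-379 + j) = (284 + 12)/(-379 - 22) = 296/(-401) = 296*(-1/401) = -296/401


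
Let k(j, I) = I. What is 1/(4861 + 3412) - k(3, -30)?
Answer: 248191/8273 ≈ 30.000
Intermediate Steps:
1/(4861 + 3412) - k(3, -30) = 1/(4861 + 3412) - 1*(-30) = 1/8273 + 30 = 248191/8273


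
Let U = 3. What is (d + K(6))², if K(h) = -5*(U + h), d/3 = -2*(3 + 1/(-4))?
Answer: 15129/4 ≈ 3782.3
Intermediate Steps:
d = -33/2 (d = 3*(-2*(3 + 1/(-4))) = 3*(-2*(3 - ¼)) = 3*(-2*11/4) = 3*(-11/2) = -33/2 ≈ -16.500)
K(h) = -15 - 5*h (K(h) = -5*(3 + h) = -15 - 5*h)
(d + K(6))² = (-33/2 + (-15 - 5*6))² = (-33/2 + (-15 - 30))² = (-33/2 - 45)² = (-123/2)² = 15129/4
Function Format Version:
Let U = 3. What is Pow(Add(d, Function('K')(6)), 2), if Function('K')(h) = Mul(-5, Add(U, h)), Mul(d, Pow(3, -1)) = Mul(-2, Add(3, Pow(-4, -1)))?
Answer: Rational(15129, 4) ≈ 3782.3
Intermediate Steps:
d = Rational(-33, 2) (d = Mul(3, Mul(-2, Add(3, Pow(-4, -1)))) = Mul(3, Mul(-2, Add(3, Rational(-1, 4)))) = Mul(3, Mul(-2, Rational(11, 4))) = Mul(3, Rational(-11, 2)) = Rational(-33, 2) ≈ -16.500)
Function('K')(h) = Add(-15, Mul(-5, h)) (Function('K')(h) = Mul(-5, Add(3, h)) = Add(-15, Mul(-5, h)))
Pow(Add(d, Function('K')(6)), 2) = Pow(Add(Rational(-33, 2), Add(-15, Mul(-5, 6))), 2) = Pow(Add(Rational(-33, 2), Add(-15, -30)), 2) = Pow(Add(Rational(-33, 2), -45), 2) = Pow(Rational(-123, 2), 2) = Rational(15129, 4)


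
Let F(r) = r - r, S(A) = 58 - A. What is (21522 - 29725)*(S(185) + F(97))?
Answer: 1041781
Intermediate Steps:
F(r) = 0
(21522 - 29725)*(S(185) + F(97)) = (21522 - 29725)*((58 - 1*185) + 0) = -8203*((58 - 185) + 0) = -8203*(-127 + 0) = -8203*(-127) = 1041781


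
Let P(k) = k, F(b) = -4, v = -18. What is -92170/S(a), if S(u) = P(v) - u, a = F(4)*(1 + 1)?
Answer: 9217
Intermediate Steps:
a = -8 (a = -4*(1 + 1) = -4*2 = -8)
S(u) = -18 - u
-92170/S(a) = -92170/(-18 - 1*(-8)) = -92170/(-18 + 8) = -92170/(-10) = -92170*(-⅒) = 9217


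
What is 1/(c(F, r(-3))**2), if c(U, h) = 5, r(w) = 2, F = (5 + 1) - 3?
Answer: 1/25 ≈ 0.040000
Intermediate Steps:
F = 3 (F = 6 - 3 = 3)
1/(c(F, r(-3))**2) = 1/(5**2) = 1/25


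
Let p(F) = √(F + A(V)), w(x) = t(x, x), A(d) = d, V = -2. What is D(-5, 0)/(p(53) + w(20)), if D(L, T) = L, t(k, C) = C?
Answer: -100/349 + 5*√51/349 ≈ -0.18422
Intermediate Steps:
w(x) = x
p(F) = √(-2 + F) (p(F) = √(F - 2) = √(-2 + F))
D(-5, 0)/(p(53) + w(20)) = -5/(√(-2 + 53) + 20) = -5/(√51 + 20) = -5/(20 + √51)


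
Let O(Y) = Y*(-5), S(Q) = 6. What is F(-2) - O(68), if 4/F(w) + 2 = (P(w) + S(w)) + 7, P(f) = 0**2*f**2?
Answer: 3744/11 ≈ 340.36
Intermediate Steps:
P(f) = 0 (P(f) = 0*f**2 = 0)
F(w) = 4/11 (F(w) = 4/(-2 + ((0 + 6) + 7)) = 4/(-2 + (6 + 7)) = 4/(-2 + 13) = 4/11)
O(Y) = -5*Y
F(-2) - O(68) = 4/11 - (-5)*68 = 4/11 - 1*(-340) = 4/11 + 340 = 3744/11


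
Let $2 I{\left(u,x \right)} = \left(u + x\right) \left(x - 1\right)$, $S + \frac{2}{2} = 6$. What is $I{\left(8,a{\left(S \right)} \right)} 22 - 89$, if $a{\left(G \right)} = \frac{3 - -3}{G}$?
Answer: $- \frac{1719}{25} \approx -68.76$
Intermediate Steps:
$S = 5$ ($S = -1 + 6 = 5$)
$a{\left(G \right)} = \frac{6}{G}$ ($a{\left(G \right)} = \frac{3 + 3}{G} = \frac{6}{G}$)
$I{\left(u,x \right)} = \frac{\left(-1 + x\right) \left(u + x\right)}{2}$ ($I{\left(u,x \right)} = \frac{\left(u + x\right) \left(x - 1\right)}{2} = \frac{\left(u + x\right) \left(-1 + x\right)}{2} = \frac{\left(-1 + x\right) \left(u + x\right)}{2}$)
$I{\left(8,a{\left(S \right)} \right)} 22 - 89 = \left(\frac{\left(\frac{6}{5}\right)^{2}}{2} - 4 - \frac{6 \cdot \frac{1}{5}}{2} + \frac{1}{2} \cdot 8 \cdot \frac{6}{5}\right) 22 - 89 = \left(\frac{\left(6 \cdot \frac{1}{5}\right)^{2}}{2} - 4 - \frac{6 \cdot \frac{1}{5}}{2} + \frac{1}{2} \cdot 8 \cdot 6 \cdot \frac{1}{5}\right) 22 - 89 = \left(\frac{\left(\frac{6}{5}\right)^{2}}{2} - 4 - \frac{3}{5} + \frac{1}{2} \cdot 8 \cdot \frac{6}{5}\right) 22 - 89 = \left(\frac{1}{2} \cdot \frac{36}{25} - 4 - \frac{3}{5} + \frac{24}{5}\right) 22 - 89 = \left(\frac{18}{25} - 4 - \frac{3}{5} + \frac{24}{5}\right) 22 - 89 = \frac{23}{25} \cdot 22 - 89 = \frac{506}{25} - 89 = - \frac{1719}{25}$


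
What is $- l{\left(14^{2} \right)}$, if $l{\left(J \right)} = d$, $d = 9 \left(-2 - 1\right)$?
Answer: $27$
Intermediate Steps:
$d = -27$ ($d = 9 \left(-3\right) = -27$)
$l{\left(J \right)} = -27$
$- l{\left(14^{2} \right)} = \left(-1\right) \left(-27\right) = 27$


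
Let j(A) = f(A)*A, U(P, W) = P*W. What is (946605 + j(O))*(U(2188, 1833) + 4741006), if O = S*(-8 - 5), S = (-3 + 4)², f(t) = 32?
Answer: 8280677114290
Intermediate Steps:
S = 1 (S = 1² = 1)
O = -13 (O = 1*(-8 - 5) = 1*(-13) = -13)
j(A) = 32*A
(946605 + j(O))*(U(2188, 1833) + 4741006) = (946605 + 32*(-13))*(2188*1833 + 4741006) = (946605 - 416)*(4010604 + 4741006) = 946189*8751610 = 8280677114290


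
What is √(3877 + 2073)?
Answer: 5*√238 ≈ 77.136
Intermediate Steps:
√(3877 + 2073) = √5950 = 5*√238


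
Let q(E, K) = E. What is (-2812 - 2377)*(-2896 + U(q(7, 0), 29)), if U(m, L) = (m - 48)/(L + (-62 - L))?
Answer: 931482579/62 ≈ 1.5024e+7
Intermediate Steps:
U(m, L) = 24/31 - m/62 (U(m, L) = (-48 + m)/(-62) = (-48 + m)*(-1/62) = 24/31 - m/62)
(-2812 - 2377)*(-2896 + U(q(7, 0), 29)) = (-2812 - 2377)*(-2896 + (24/31 - 1/62*7)) = -5189*(-2896 + (24/31 - 7/62)) = -5189*(-2896 + 41/62) = -5189*(-179511/62) = 931482579/62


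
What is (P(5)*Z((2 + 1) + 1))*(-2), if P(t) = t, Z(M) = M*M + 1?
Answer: -170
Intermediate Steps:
Z(M) = 1 + M**2 (Z(M) = M**2 + 1 = 1 + M**2)
(P(5)*Z((2 + 1) + 1))*(-2) = (5*(1 + ((2 + 1) + 1)**2))*(-2) = (5*(1 + (3 + 1)**2))*(-2) = (5*(1 + 4**2))*(-2) = (5*(1 + 16))*(-2) = (5*17)*(-2) = 85*(-2) = -170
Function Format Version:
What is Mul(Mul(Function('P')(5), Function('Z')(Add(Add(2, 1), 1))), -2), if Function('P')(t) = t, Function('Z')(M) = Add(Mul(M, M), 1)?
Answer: -170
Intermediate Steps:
Function('Z')(M) = Add(1, Pow(M, 2)) (Function('Z')(M) = Add(Pow(M, 2), 1) = Add(1, Pow(M, 2)))
Mul(Mul(Function('P')(5), Function('Z')(Add(Add(2, 1), 1))), -2) = Mul(Mul(5, Add(1, Pow(Add(Add(2, 1), 1), 2))), -2) = Mul(Mul(5, Add(1, Pow(Add(3, 1), 2))), -2) = Mul(Mul(5, Add(1, Pow(4, 2))), -2) = Mul(Mul(5, Add(1, 16)), -2) = Mul(Mul(5, 17), -2) = Mul(85, -2) = -170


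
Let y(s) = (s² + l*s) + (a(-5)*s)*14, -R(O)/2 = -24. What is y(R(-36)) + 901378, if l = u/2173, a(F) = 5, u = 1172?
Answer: 1971058522/2173 ≈ 9.0707e+5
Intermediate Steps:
R(O) = 48 (R(O) = -2*(-24) = 48)
l = 1172/2173 ≈ 0.53935
y(s) = s² + 153282*s/2173 (y(s) = (s² + 1172*s/2173) + (5*s)*14 = (s² + 1172*s/2173) + 70*s = s² + 153282*s/2173)
y(R(-36)) + 901378 = (1/2173)*48*(153282 + 2173*48) + 901378 = (1/2173)*48*(153282 + 104304) + 901378 = (1/2173)*48*257586 + 901378 = 12364128/2173 + 901378 = 1971058522/2173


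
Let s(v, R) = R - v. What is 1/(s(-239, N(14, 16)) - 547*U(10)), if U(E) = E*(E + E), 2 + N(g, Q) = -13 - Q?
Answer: -1/109192 ≈ -9.1582e-6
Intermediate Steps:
N(g, Q) = -15 - Q (N(g, Q) = -2 + (-13 - Q) = -15 - Q)
U(E) = 2*E² (U(E) = E*(2*E) = 2*E²)
1/(s(-239, N(14, 16)) - 547*U(10)) = 1/(((-15 - 1*16) - 1*(-239)) - 1094*10²) = 1/(((-15 - 16) + 239) - 1094*100) = 1/((-31 + 239) - 547*200) = 1/(208 - 109400) = 1/(-109192) = -1/109192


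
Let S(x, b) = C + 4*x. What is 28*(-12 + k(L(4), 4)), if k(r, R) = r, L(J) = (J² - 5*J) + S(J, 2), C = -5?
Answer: -140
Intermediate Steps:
S(x, b) = -5 + 4*x
L(J) = -5 + J² - J (L(J) = (J² - 5*J) + (-5 + 4*J) = -5 + J² - J)
28*(-12 + k(L(4), 4)) = 28*(-12 + (-5 + 4² - 1*4)) = 28*(-12 + (-5 + 16 - 4)) = 28*(-12 + 7) = 28*(-5) = -140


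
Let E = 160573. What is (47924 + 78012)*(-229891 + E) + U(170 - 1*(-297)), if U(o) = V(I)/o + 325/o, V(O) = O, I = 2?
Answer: -4076737979289/467 ≈ -8.7296e+9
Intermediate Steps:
U(o) = 327/o (U(o) = 2/o + 325/o = 327/o)
(47924 + 78012)*(-229891 + E) + U(170 - 1*(-297)) = (47924 + 78012)*(-229891 + 160573) + 327/(170 - 1*(-297)) = 125936*(-69318) + 327/(170 + 297) = -8729631648 + 327/467 = -4076737979289/467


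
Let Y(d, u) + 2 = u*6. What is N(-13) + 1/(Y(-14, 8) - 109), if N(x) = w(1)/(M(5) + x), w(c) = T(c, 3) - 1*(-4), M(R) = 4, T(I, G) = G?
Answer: -50/63 ≈ -0.79365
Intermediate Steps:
Y(d, u) = -2 + 6*u (Y(d, u) = -2 + u*6 = -2 + 6*u)
w(c) = 7 (w(c) = 3 - 1*(-4) = 3 + 4 = 7)
N(x) = 7/(4 + x)
N(-13) + 1/(Y(-14, 8) - 109) = 7/(4 - 13) + 1/((-2 + 6*8) - 109) = 7/(-9) + 1/((-2 + 48) - 109) = 7*(-⅑) + 1/(46 - 109) = -7/9 + 1/(-63) = -7/9 - 1/63 = -50/63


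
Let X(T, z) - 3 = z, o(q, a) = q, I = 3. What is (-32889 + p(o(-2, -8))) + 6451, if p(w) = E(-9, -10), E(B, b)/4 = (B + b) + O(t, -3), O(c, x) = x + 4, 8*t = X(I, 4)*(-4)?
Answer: -26510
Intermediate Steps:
X(T, z) = 3 + z
t = -7/2 (t = ((3 + 4)*(-4))/8 = (7*(-4))/8 = (1/8)*(-28) = -7/2 ≈ -3.5000)
O(c, x) = 4 + x
E(B, b) = 4 + 4*B + 4*b (E(B, b) = 4*((B + b) + (4 - 3)) = 4*((B + b) + 1) = 4*(1 + B + b) = 4 + 4*B + 4*b)
p(w) = -72 (p(w) = 4 + 4*(-9) + 4*(-10) = 4 - 36 - 40 = -72)
(-32889 + p(o(-2, -8))) + 6451 = (-32889 - 72) + 6451 = -32961 + 6451 = -26510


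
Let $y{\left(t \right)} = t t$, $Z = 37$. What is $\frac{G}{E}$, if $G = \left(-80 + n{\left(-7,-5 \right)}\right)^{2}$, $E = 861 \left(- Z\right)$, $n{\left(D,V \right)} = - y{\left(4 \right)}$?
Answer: $- \frac{3072}{10619} \approx -0.28929$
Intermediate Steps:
$y{\left(t \right)} = t^{2}$
$n{\left(D,V \right)} = -16$ ($n{\left(D,V \right)} = - 4^{2} = \left(-1\right) 16 = -16$)
$E = -31857$ ($E = 861 \left(\left(-1\right) 37\right) = 861 \left(-37\right) = -31857$)
$G = 9216$ ($G = \left(-80 - 16\right)^{2} = \left(-96\right)^{2} = 9216$)
$\frac{G}{E} = \frac{9216}{-31857} = 9216 \left(- \frac{1}{31857}\right) = - \frac{3072}{10619}$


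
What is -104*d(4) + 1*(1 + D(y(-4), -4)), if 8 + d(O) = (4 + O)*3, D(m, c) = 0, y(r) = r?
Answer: -1663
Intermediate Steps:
d(O) = 4 + 3*O (d(O) = -8 + (4 + O)*3 = -8 + (12 + 3*O) = 4 + 3*O)
-104*d(4) + 1*(1 + D(y(-4), -4)) = -104*(4 + 3*4) + 1*(1 + 0) = -104*(4 + 12) + 1*1 = -104*16 + 1 = -1664 + 1 = -1663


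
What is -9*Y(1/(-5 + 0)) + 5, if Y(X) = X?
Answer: 34/5 ≈ 6.8000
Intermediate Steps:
-9*Y(1/(-5 + 0)) + 5 = -9/(-5 + 0) + 5 = -9/(-5) + 5 = -9*(-⅕) + 5 = 9/5 + 5 = 34/5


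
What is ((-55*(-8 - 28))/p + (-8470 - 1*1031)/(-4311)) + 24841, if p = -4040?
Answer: 7211193905/290274 ≈ 24843.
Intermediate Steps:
((-55*(-8 - 28))/p + (-8470 - 1*1031)/(-4311)) + 24841 = (-55*(-8 - 28)/(-4040) + (-8470 - 1*1031)/(-4311)) + 24841 = (-55*(-36)*(-1/4040) + (-8470 - 1031)*(-1/4311)) + 24841 = (1980*(-1/4040) - 9501*(-1/4311)) + 24841 = (-99/202 + 3167/1437) + 24841 = 497471/290274 + 24841 = 7211193905/290274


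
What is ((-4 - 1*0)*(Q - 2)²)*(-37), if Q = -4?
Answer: 5328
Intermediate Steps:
((-4 - 1*0)*(Q - 2)²)*(-37) = ((-4 - 1*0)*(-4 - 2)²)*(-37) = ((-4 + 0)*(-6)²)*(-37) = -4*36*(-37) = -144*(-37) = 5328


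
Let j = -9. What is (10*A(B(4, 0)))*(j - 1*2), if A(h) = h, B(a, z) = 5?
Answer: -550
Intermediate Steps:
(10*A(B(4, 0)))*(j - 1*2) = (10*5)*(-9 - 1*2) = 50*(-9 - 2) = 50*(-11) = -550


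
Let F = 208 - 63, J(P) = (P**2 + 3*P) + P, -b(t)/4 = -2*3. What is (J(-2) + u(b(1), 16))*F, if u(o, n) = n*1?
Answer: 1740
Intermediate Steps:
b(t) = 24 (b(t) = -(-8)*3 = -4*(-6) = 24)
J(P) = P**2 + 4*P
u(o, n) = n
F = 145
(J(-2) + u(b(1), 16))*F = (-2*(4 - 2) + 16)*145 = (-2*2 + 16)*145 = (-4 + 16)*145 = 12*145 = 1740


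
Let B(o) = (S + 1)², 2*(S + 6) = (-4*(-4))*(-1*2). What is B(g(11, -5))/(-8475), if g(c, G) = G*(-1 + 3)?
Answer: -147/2825 ≈ -0.052035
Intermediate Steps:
g(c, G) = 2*G (g(c, G) = G*2 = 2*G)
S = -22 (S = -6 + ((-4*(-4))*(-1*2))/2 = -6 + (16*(-2))/2 = -6 + (½)*(-32) = -6 - 16 = -22)
B(o) = 441 (B(o) = (-22 + 1)² = (-21)² = 441)
B(g(11, -5))/(-8475) = 441/(-8475) = 441*(-1/8475) = -147/2825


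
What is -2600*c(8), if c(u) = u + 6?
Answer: -36400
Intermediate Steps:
c(u) = 6 + u
-2600*c(8) = -2600*(6 + 8) = -2600*14 = -36400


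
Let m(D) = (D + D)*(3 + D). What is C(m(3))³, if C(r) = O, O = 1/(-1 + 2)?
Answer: 1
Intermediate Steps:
m(D) = 2*D*(3 + D) (m(D) = (2*D)*(3 + D) = 2*D*(3 + D))
O = 1 (O = 1/1 = 1)
C(r) = 1
C(m(3))³ = 1³ = 1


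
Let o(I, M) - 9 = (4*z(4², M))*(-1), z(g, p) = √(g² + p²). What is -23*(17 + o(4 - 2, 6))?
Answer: -598 + 184*√73 ≈ 974.10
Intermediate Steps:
o(I, M) = 9 - 4*√(256 + M²) (o(I, M) = 9 + (4*√((4²)² + M²))*(-1) = 9 + (4*√(16² + M²))*(-1) = 9 + (4*√(256 + M²))*(-1) = 9 - 4*√(256 + M²))
-23*(17 + o(4 - 2, 6)) = -23*(17 + (9 - 4*√(256 + 6²))) = -23*(17 + (9 - 4*√(256 + 36))) = -23*(17 + (9 - 8*√73)) = -23*(26 - 8*√73) = -598 + 184*√73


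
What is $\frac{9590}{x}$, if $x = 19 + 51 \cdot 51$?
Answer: $\frac{959}{262} \approx 3.6603$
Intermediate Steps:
$x = 2620$ ($x = 19 + 2601 = 2620$)
$\frac{9590}{x} = \frac{9590}{2620} = 9590 \cdot \frac{1}{2620} = \frac{959}{262}$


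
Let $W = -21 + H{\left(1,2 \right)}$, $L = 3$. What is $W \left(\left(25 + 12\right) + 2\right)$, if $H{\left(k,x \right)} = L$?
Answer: $-702$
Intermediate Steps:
$H{\left(k,x \right)} = 3$
$W = -18$ ($W = -21 + 3 = -18$)
$W \left(\left(25 + 12\right) + 2\right) = - 18 \left(\left(25 + 12\right) + 2\right) = - 18 \left(37 + 2\right) = \left(-18\right) 39 = -702$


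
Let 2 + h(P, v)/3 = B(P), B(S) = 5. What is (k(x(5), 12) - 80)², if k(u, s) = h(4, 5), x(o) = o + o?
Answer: 5041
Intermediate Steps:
h(P, v) = 9 (h(P, v) = -6 + 3*5 = -6 + 15 = 9)
x(o) = 2*o
k(u, s) = 9
(k(x(5), 12) - 80)² = (9 - 80)² = (-71)² = 5041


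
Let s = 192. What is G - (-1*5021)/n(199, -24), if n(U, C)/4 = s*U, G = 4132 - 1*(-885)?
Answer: 766763165/152832 ≈ 5017.0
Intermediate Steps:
G = 5017 (G = 4132 + 885 = 5017)
n(U, C) = 768*U (n(U, C) = 4*(192*U) = 768*U)
G - (-1*5021)/n(199, -24) = 5017 - (-1*5021)/(768*199) = 5017 - (-5021)/152832 = 5017 - 1*(-5021/152832) = 5017 + 5021/152832 = 766763165/152832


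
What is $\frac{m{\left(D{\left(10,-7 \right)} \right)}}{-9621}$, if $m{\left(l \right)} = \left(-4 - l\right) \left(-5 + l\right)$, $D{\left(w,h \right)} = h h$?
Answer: $\frac{2332}{9621} \approx 0.24239$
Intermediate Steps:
$D{\left(w,h \right)} = h^{2}$
$m{\left(l \right)} = \left(-5 + l\right) \left(-4 - l\right)$
$\frac{m{\left(D{\left(10,-7 \right)} \right)}}{-9621} = \frac{20 + \left(-7\right)^{2} - \left(\left(-7\right)^{2}\right)^{2}}{-9621} = \left(20 + 49 - 49^{2}\right) \left(- \frac{1}{9621}\right) = \left(20 + 49 - 2401\right) \left(- \frac{1}{9621}\right) = \left(-2332\right) \left(- \frac{1}{9621}\right) = \frac{2332}{9621}$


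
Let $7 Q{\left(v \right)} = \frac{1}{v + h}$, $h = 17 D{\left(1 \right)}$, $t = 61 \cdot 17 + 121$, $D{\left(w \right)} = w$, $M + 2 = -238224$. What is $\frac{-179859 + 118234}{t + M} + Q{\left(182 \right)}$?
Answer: $\frac{86080693}{330235724} \approx 0.26066$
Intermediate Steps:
$M = -238226$ ($M = -2 - 238224 = -238226$)
$t = 1158$ ($t = 1037 + 121 = 1158$)
$h = 17$ ($h = 17 \cdot 1 = 17$)
$Q{\left(v \right)} = \frac{1}{7 \left(17 + v\right)}$ ($Q{\left(v \right)} = \frac{1}{7 \left(v + 17\right)} = \frac{1}{7 \left(17 + v\right)}$)
$\frac{-179859 + 118234}{t + M} + Q{\left(182 \right)} = \frac{-179859 + 118234}{1158 - 238226} + \frac{1}{7 \left(17 + 182\right)} = - \frac{61625}{-237068} + \frac{1}{7 \cdot 199} = \left(-61625\right) \left(- \frac{1}{237068}\right) + \frac{1}{7} \cdot \frac{1}{199} = \frac{61625}{237068} + \frac{1}{1393} = \frac{86080693}{330235724}$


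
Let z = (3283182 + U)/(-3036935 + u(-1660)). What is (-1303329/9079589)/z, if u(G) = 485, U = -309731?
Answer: 3957493342050/26997712991639 ≈ 0.14659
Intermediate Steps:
z = -2973451/3036450 (z = (3283182 - 309731)/(-3036935 + 485) = 2973451/(-3036450) = 2973451*(-1/3036450) = -2973451/3036450 ≈ -0.97925)
(-1303329/9079589)/z = (-1303329/9079589)/(-2973451/3036450) = -1303329*1/9079589*(-3036450/2973451) = -1303329/9079589*(-3036450/2973451) = 3957493342050/26997712991639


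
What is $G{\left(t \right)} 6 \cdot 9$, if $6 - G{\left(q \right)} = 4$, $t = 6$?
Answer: $108$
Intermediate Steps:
$G{\left(q \right)} = 2$ ($G{\left(q \right)} = 6 - 4 = 2$)
$G{\left(t \right)} 6 \cdot 9 = 2 \cdot 6 \cdot 9 = 12 \cdot 9 = 108$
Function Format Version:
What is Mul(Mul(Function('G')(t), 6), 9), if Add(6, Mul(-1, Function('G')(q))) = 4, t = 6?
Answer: 108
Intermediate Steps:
Function('G')(q) = 2 (Function('G')(q) = Add(6, Mul(-1, 4)) = Add(6, -4) = 2)
Mul(Mul(Function('G')(t), 6), 9) = Mul(Mul(2, 6), 9) = Mul(12, 9) = 108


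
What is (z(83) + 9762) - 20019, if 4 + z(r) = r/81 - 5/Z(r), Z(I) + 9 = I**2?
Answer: -1143535889/111456 ≈ -10260.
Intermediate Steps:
Z(I) = -9 + I**2
z(r) = -4 - 5/(-9 + r**2) + r/81 (z(r) = -4 + (r/81 - 5/(-9 + r**2)) = -4 + (-5/(-9 + r**2) + r/81) = -4 - 5/(-9 + r**2) + r/81)
(z(83) + 9762) - 20019 = ((-405 + (-324 + 83)*(-9 + 83**2))/(81*(-9 + 83**2)) + 9762) - 20019 = ((-405 - 241*(-9 + 6889))/(81*(-9 + 6889)) + 9762) - 20019 = ((1/81)*(-405 - 241*6880)/6880 + 9762) - 20019 = ((1/81)*(1/6880)*(-405 - 1658080) + 9762) - 20019 = ((1/81)*(1/6880)*(-1658485) + 9762) - 20019 = (-331697/111456 + 9762) - 20019 = 1087701775/111456 - 20019 = -1143535889/111456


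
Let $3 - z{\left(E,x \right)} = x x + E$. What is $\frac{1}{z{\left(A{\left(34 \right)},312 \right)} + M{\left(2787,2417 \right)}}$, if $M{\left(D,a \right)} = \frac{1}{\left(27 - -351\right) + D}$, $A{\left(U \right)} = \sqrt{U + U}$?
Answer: $- \frac{243771673890}{23728978260812599} + \frac{10017225 \sqrt{17}}{47457956521625198} \approx -1.0272 \cdot 10^{-5}$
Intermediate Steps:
$A{\left(U \right)} = \sqrt{2} \sqrt{U}$ ($A{\left(U \right)} = \sqrt{2 U} = \sqrt{2} \sqrt{U}$)
$z{\left(E,x \right)} = 3 - E - x^{2}$ ($z{\left(E,x \right)} = 3 - \left(x x + E\right) = 3 - \left(x^{2} + E\right) = 3 - \left(E + x^{2}\right) = 3 - E - x^{2}$)
$M{\left(D,a \right)} = \frac{1}{378 + D}$ ($M{\left(D,a \right)} = \frac{1}{\left(27 + 351\right) + D} = \frac{1}{378 + D}$)
$\frac{1}{z{\left(A{\left(34 \right)},312 \right)} + M{\left(2787,2417 \right)}} = \frac{1}{\left(3 - \sqrt{2} \sqrt{34} - 312^{2}\right) + \frac{1}{378 + 2787}} = \frac{1}{\left(3 - 2 \sqrt{17} - 97344\right) + \frac{1}{3165}} = \frac{1}{\left(-97341 - 2 \sqrt{17}\right) + \frac{1}{3165}} = \frac{1}{- \frac{308084264}{3165} - 2 \sqrt{17}}$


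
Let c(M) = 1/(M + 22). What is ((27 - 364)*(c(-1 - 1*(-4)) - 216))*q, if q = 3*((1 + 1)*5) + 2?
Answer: 58222816/25 ≈ 2.3289e+6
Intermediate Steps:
c(M) = 1/(22 + M)
q = 32 (q = 3*(2*5) + 2 = 3*10 + 2 = 30 + 2 = 32)
((27 - 364)*(c(-1 - 1*(-4)) - 216))*q = ((27 - 364)*(1/(22 + (-1 - 1*(-4))) - 216))*32 = -337*(1/(22 + (-1 + 4)) - 216)*32 = -337*(1/(22 + 3) - 216)*32 = -337*(1/25 - 216)*32 = -337*(-5399/25)*32 = (1819463/25)*32 = 58222816/25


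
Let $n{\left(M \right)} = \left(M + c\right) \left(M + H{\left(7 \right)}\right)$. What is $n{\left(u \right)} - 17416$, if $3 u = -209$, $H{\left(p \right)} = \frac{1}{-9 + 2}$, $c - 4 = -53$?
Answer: $- \frac{575312}{63} \approx -9131.9$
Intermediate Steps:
$c = -49$ ($c = 4 - 53 = -49$)
$H{\left(p \right)} = - \frac{1}{7}$ ($H{\left(p \right)} = \frac{1}{-7} = - \frac{1}{7}$)
$u = - \frac{209}{3}$ ($u = \frac{1}{3} \left(-209\right) = - \frac{209}{3} \approx -69.667$)
$n{\left(M \right)} = \left(-49 + M\right) \left(- \frac{1}{7} + M\right)$ ($n{\left(M \right)} = \left(M - 49\right) \left(M - \frac{1}{7}\right) = \left(-49 + M\right) \left(- \frac{1}{7} + M\right)$)
$n{\left(u \right)} - 17416 = \left(7 + \left(- \frac{209}{3}\right)^{2} - - \frac{71896}{21}\right) - 17416 = \left(7 + \frac{43681}{9} + \frac{71896}{21}\right) - 17416 = \frac{521896}{63} - 17416 = - \frac{575312}{63}$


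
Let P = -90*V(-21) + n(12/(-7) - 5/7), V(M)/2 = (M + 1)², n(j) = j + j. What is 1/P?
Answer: -7/504034 ≈ -1.3888e-5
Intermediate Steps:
n(j) = 2*j
V(M) = 2*(1 + M)² (V(M) = 2*(M + 1)² = 2*(1 + M)²)
P = -504034/7 (P = -180*(1 - 21)² + 2*(12/(-7) - 5/7) = -180*(-20)² + 2*(12*(-⅐) - 5*⅐) = -180*400 + 2*(-12/7 - 5/7) = -90*800 + 2*(-17/7) = -72000 - 34/7 = -504034/7 ≈ -72005.)
1/P = 1/(-504034/7) = -7/504034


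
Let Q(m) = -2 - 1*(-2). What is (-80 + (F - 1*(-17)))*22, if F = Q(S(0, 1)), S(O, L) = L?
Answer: -1386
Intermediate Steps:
Q(m) = 0 (Q(m) = -2 + 2 = 0)
F = 0
(-80 + (F - 1*(-17)))*22 = (-80 + (0 - 1*(-17)))*22 = (-80 + (0 + 17))*22 = (-80 + 17)*22 = -63*22 = -1386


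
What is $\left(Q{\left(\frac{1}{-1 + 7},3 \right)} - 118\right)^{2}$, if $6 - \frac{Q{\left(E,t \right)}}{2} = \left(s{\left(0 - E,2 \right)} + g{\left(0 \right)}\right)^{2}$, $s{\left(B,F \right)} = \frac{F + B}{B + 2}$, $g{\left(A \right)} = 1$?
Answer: $12996$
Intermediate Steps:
$s{\left(B,F \right)} = \frac{B + F}{2 + B}$
$Q{\left(E,t \right)} = 4$ ($Q{\left(E,t \right)} = 12 - 2 \left(\frac{\left(0 - E\right) + 2}{2 + \left(0 - E\right)} + 1\right)^{2} = 12 - 2 \left(\frac{- E + 2}{2 - E} + 1\right)^{2} = 12 - 2 \left(\frac{2 - E}{2 - E} + 1\right)^{2} = 12 - 2 \left(1 + 1\right)^{2} = 12 - 2 \cdot 2^{2} = 12 - 8 = 4$)
$\left(Q{\left(\frac{1}{-1 + 7},3 \right)} - 118\right)^{2} = \left(4 - 118\right)^{2} = \left(-114\right)^{2} = 12996$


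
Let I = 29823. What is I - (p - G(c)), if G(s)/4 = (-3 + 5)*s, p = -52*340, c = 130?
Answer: 48543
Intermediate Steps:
p = -17680
G(s) = 8*s (G(s) = 4*((-3 + 5)*s) = 4*(2*s) = 8*s)
I - (p - G(c)) = 29823 - (-17680 - 8*130) = 29823 - (-17680 - 1*1040) = 29823 - (-17680 - 1040) = 29823 - 1*(-18720) = 29823 + 18720 = 48543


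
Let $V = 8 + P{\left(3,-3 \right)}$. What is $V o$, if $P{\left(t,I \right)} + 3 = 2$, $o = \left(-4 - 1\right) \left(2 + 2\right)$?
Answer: $-140$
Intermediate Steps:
$o = -20$ ($o = \left(-5\right) 4 = -20$)
$P{\left(t,I \right)} = -1$ ($P{\left(t,I \right)} = -3 + 2 = -1$)
$V = 7$ ($V = 8 - 1 = 7$)
$V o = 7 \left(-20\right) = -140$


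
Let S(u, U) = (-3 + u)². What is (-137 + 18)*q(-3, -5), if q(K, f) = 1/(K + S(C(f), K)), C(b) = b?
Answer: -119/61 ≈ -1.9508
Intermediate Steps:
q(K, f) = 1/(K + (-3 + f)²)
(-137 + 18)*q(-3, -5) = (-137 + 18)/(-3 + (-3 - 5)²) = -119/(-3 + (-8)²) = -119/(-3 + 64) = -119/61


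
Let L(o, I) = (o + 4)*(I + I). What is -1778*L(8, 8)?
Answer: -341376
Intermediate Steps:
L(o, I) = 2*I*(4 + o) (L(o, I) = (4 + o)*(2*I) = 2*I*(4 + o))
-1778*L(8, 8) = -3556*8*(4 + 8) = -3556*8*12 = -1778*192 = -341376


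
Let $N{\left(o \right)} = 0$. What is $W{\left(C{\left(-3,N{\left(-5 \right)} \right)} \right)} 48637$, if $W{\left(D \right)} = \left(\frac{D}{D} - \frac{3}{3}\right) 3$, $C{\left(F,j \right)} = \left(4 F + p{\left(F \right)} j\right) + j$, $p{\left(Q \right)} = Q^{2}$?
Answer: $0$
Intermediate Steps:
$C{\left(F,j \right)} = j + 4 F + j F^{2}$ ($C{\left(F,j \right)} = \left(4 F + F^{2} j\right) + j = \left(4 F + j F^{2}\right) + j = j + 4 F + j F^{2}$)
$W{\left(D \right)} = 0$ ($W{\left(D \right)} = \left(1 - 1\right) 3 = 0 \cdot 3 = 0$)
$W{\left(C{\left(-3,N{\left(-5 \right)} \right)} \right)} 48637 = 0 \cdot 48637 = 0$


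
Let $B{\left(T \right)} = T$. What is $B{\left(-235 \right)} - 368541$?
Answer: $-368776$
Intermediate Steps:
$B{\left(-235 \right)} - 368541 = -235 - 368541 = -368776$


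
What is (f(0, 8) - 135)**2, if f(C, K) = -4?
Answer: 19321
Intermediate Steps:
(f(0, 8) - 135)**2 = (-4 - 135)**2 = (-139)**2 = 19321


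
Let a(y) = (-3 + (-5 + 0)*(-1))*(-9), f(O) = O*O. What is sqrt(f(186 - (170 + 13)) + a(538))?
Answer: 3*I ≈ 3.0*I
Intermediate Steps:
f(O) = O**2
a(y) = -18 (a(y) = (-3 - 5*(-1))*(-9) = (-3 + 5)*(-9) = 2*(-9) = -18)
sqrt(f(186 - (170 + 13)) + a(538)) = sqrt((186 - (170 + 13))**2 - 18) = sqrt((186 - 1*183)**2 - 18) = sqrt((186 - 183)**2 - 18) = sqrt(3**2 - 18) = sqrt(9 - 18) = sqrt(-9) = 3*I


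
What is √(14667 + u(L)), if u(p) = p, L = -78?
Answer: 3*√1621 ≈ 120.78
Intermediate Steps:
√(14667 + u(L)) = √(14667 - 78) = √14589 = 3*√1621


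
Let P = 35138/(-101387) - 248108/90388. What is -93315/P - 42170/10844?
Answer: 77267492250161153/2560176166358 ≈ 30181.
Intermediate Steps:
P = -7082744835/2291042039 (P = 35138*(-1/101387) - 248108*1/90388 = -35138/101387 - 62027/22597 = -7082744835/2291042039 ≈ -3.0915)
-93315/P - 42170/10844 = -93315/(-7082744835/2291042039) - 42170/10844 = -93315*(-2291042039/7082744835) - 42170*1/10844 = 14252572524619/472182989 - 21085/5422 = 77267492250161153/2560176166358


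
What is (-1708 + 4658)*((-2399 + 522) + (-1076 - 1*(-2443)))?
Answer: -1504500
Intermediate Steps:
(-1708 + 4658)*((-2399 + 522) + (-1076 - 1*(-2443))) = 2950*(-1877 + (-1076 + 2443)) = 2950*(-1877 + 1367) = 2950*(-510) = -1504500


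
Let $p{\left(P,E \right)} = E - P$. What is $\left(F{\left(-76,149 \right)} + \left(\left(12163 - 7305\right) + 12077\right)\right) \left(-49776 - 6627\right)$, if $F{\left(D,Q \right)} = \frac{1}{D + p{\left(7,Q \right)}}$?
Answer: $- \frac{21014084511}{22} \approx -9.5519 \cdot 10^{8}$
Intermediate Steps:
$F{\left(D,Q \right)} = \frac{1}{-7 + D + Q}$ ($F{\left(D,Q \right)} = \frac{1}{D + \left(Q - 7\right)} = \frac{1}{D + \left(-7 + Q\right)} = \frac{1}{-7 + D + Q}$)
$\left(F{\left(-76,149 \right)} + \left(\left(12163 - 7305\right) + 12077\right)\right) \left(-49776 - 6627\right) = \left(\frac{1}{-7 - 76 + 149} + \left(\left(12163 - 7305\right) + 12077\right)\right) \left(-49776 - 6627\right) = \left(\frac{1}{66} + \left(4858 + 12077\right)\right) \left(-56403\right) = \left(\frac{1}{66} + 16935\right) \left(-56403\right) = \frac{1117711}{66} \left(-56403\right) = - \frac{21014084511}{22}$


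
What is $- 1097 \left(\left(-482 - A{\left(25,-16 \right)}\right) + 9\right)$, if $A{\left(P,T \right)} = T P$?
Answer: $80081$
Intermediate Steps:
$A{\left(P,T \right)} = P T$
$- 1097 \left(\left(-482 - A{\left(25,-16 \right)}\right) + 9\right) = - 1097 \left(\left(-482 - 25 \left(-16\right)\right) + 9\right) = - 1097 \left(\left(-482 - -400\right) + 9\right) = - 1097 \left(\left(-482 + 400\right) + 9\right) = - 1097 \left(-82 + 9\right) = \left(-1097\right) \left(-73\right) = 80081$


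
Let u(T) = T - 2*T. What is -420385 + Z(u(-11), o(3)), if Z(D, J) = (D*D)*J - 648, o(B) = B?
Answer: -420670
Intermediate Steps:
u(T) = -T
Z(D, J) = -648 + J*D² (Z(D, J) = D²*J - 648 = J*D² - 648 = -648 + J*D²)
-420385 + Z(u(-11), o(3)) = -420385 + (-648 + 3*(-1*(-11))²) = -420385 + (-648 + 3*11²) = -420385 + (-648 + 3*121) = -420385 + (-648 + 363) = -420385 - 285 = -420670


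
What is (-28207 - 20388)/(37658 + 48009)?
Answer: -48595/85667 ≈ -0.56726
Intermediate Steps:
(-28207 - 20388)/(37658 + 48009) = -48595/85667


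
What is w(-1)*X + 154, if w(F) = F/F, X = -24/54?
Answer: 1382/9 ≈ 153.56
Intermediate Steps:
X = -4/9 (X = -24*1/54 = -4/9 ≈ -0.44444)
w(F) = 1
w(-1)*X + 154 = 1*(-4/9) + 154 = -4/9 + 154 = 1382/9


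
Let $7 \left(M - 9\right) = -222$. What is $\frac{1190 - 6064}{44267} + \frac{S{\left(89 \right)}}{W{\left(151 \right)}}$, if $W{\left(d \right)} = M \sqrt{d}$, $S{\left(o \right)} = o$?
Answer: $- \frac{4874}{44267} - \frac{623 \sqrt{151}}{24009} \approx -0.42897$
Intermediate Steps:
$M = - \frac{159}{7}$ ($M = 9 + \frac{1}{7} \left(-222\right) = 9 - \frac{222}{7} = - \frac{159}{7} \approx -22.714$)
$W{\left(d \right)} = - \frac{159 \sqrt{d}}{7}$
$\frac{1190 - 6064}{44267} + \frac{S{\left(89 \right)}}{W{\left(151 \right)}} = \frac{1190 - 6064}{44267} + \frac{89}{\left(- \frac{159}{7}\right) \sqrt{151}} = \left(-4874\right) \frac{1}{44267} + 89 \left(- \frac{7 \sqrt{151}}{24009}\right) = - \frac{4874}{44267} - \frac{623 \sqrt{151}}{24009}$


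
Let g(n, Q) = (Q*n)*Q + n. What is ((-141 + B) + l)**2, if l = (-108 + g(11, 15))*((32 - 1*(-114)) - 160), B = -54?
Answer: 1121379169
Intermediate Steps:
g(n, Q) = n + n*Q**2 (g(n, Q) = n*Q**2 + n = n + n*Q**2)
l = -33292 (l = (-108 + 11*(1 + 15**2))*((32 - 1*(-114)) - 160) = (-108 + 11*(1 + 225))*((32 + 114) - 160) = (-108 + 11*226)*(146 - 160) = (-108 + 2486)*(-14) = 2378*(-14) = -33292)
((-141 + B) + l)**2 = ((-141 - 54) - 33292)**2 = (-195 - 33292)**2 = (-33487)**2 = 1121379169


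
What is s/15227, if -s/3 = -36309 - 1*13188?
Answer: 148491/15227 ≈ 9.7518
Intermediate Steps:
s = 148491 (s = -3*(-36309 - 1*13188) = -3*(-36309 - 13188) = -3*(-49497) = 148491)
s/15227 = 148491/15227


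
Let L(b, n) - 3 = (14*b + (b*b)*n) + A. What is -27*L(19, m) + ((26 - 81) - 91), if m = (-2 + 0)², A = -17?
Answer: -45938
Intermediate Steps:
m = 4 (m = (-2)² = 4)
L(b, n) = -14 + 14*b + n*b² (L(b, n) = 3 + ((14*b + (b*b)*n) - 17) = 3 + ((14*b + b²*n) - 17) = 3 + ((14*b + n*b²) - 17) = 3 + (-17 + 14*b + n*b²) = -14 + 14*b + n*b²)
-27*L(19, m) + ((26 - 81) - 91) = -27*(-14 + 14*19 + 4*19²) + ((26 - 81) - 91) = -27*(-14 + 266 + 4*361) + (-55 - 91) = -27*(-14 + 266 + 1444) - 146 = -27*1696 - 146 = -45792 - 146 = -45938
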